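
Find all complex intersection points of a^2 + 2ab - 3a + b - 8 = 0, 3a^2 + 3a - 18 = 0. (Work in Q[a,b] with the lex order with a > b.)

Compute a lex Gröbner basis by Buchberger's algorithm.
f_1 = a^2 + 2ab - 3a + b - 8, LT = a^2.
f_2 = 3a^2 + 3a - 18, LT = a^2.

S(f_1,f_2): lcm = a^2. S = 2ab - 4a + b - 2.
  leading term ab: no divisor's leading term divides it; move 2ab to the remainder.
  leading term a: no divisor's leading term divides it; move -4a to the remainder.
  leading term b: no divisor's leading term divides it; move b to the remainder.
  leading term 1: no divisor's leading term divides it; move -2 to the remainder.
  remainder 2ab - 4a + b - 2 ≠ 0; add h_3 = 2ab - 4a + b - 2 to the basis.

S(f_1,h_3): lcm = a^2b. S = 2a^2 + 2ab^2 - 7/2ab + a + b^2 - 8b.
  leading term a^2: subtract (2)·f_1 from 2a^2 + 2ab^2 - 7/2ab + a + b^2 - 8b → 2ab^2 - 15/2ab + 7a + b^2 - 10b + 16
  leading term ab^2: subtract (b)·h_3 from 2ab^2 - 15/2ab + 7a + b^2 - 10b + 16 → -7/2ab + 7a - 8b + 16
  leading term ab: subtract (-7/4)·h_3 from -7/2ab + 7a - 8b + 16 → -25/4b + 25/2
  leading term b: no divisor's leading term divides it; move -25/4b to the remainder.
  leading term 1: no divisor's leading term divides it; move 25/2 to the remainder.
  remainder -25/4b + 25/2 ≠ 0; add h_4 = -25/4b + 25/2 to the basis.

The other S-polynomials (S(f_2,h_3), S(f_1,h_4), S(f_2,h_4), S(h_3,h_4)) all reduce to 0 modulo the current basis, so we have a Gröbner basis.
Inter-reduce: drop elements whose leading term is divisible by another's, tail-reduce, and make monic.
Reduced Gröbner basis: {a^2 + a - 6, b - 2}.

A lex Gröbner basis eliminates variables successively. Here b - 2 depends only on b, with roots {2}; lifting each root through the earlier basis elements recovers the full solutions.
  b = 2: the earlier basis element becomes a^2 + a - 6 = 0, giving a = -3, 2 — points (-3, 2), (2, 2).
Check: every point annihilates each of the original generators.

{(-3, 2), (2, 2)}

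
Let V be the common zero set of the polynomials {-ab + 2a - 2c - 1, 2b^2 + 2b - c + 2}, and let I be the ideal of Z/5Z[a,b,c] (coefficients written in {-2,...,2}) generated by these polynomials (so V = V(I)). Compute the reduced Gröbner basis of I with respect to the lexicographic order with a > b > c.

f_1 = -ab + 2a - 2c - 1, LT = ab.
f_2 = 2b^2 + 2b - c + 2, LT = b^2.

S(f_1,f_2): lcm = ab^2. S = 2ab - 2ac - a + 2bc + b.
  leading term ab: subtract (-2)·f_1 from 2ab - 2ac - a + 2bc + b → -2ac - 2a + 2bc + b + c - 2
  leading term ac: no divisor's leading term divides it; move -2ac to the remainder.
  leading term a: no divisor's leading term divides it; move -2a to the remainder.
  leading term bc: no divisor's leading term divides it; move 2bc to the remainder.
  leading term b: no divisor's leading term divides it; move b to the remainder.
  leading term c: no divisor's leading term divides it; move c to the remainder.
  leading term 1: no divisor's leading term divides it; move -2 to the remainder.
  remainder -2ac - 2a + 2bc + b + c - 2 ≠ 0; add g_3 = -2ac - 2a + 2bc + b + c - 2 to the basis.

The other S-polynomials (S(f_1,g_3), S(f_2,g_3)) all reduce to 0 modulo the current basis, so we have a Gröbner basis.

G = {ab - 2a + 2c + 1, ac + a - bc + 2b + 2c + 1, b^2 + b + 2c + 1}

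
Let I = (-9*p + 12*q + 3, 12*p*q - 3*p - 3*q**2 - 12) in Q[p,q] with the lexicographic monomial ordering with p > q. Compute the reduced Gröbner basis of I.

f_1 = -9*p + 12*q + 3, LT = p.
f_2 = 12*p*q - 3*p - 3*q**2 - 12, LT = p*q.

S(f_1,f_2): lcm = p*q. S = 1/4*p - 13/12*q**2 - 1/3*q + 1.
  leading term p: subtract (-1/36)·f_1 from 1/4*p - 13/12*q**2 - 1/3*q + 1 → -13/12*q**2 + 13/12
  leading term q**2: no divisor's leading term divides it; move -13/12*q**2 to the remainder.
  leading term 1: no divisor's leading term divides it; move 13/12 to the remainder.
  remainder -13/12*q**2 + 13/12 ≠ 0; add g_3 = -13/12*q**2 + 13/12 to the basis.

The other S-polynomials (S(f_1,g_3), S(f_2,g_3)) all reduce to 0 modulo the current basis, so we have a Gröbner basis.
Inter-reduce: drop elements whose leading term is divisible by another's, tail-reduce, and make monic.

G = {p - 4/3*q - 1/3, q**2 - 1}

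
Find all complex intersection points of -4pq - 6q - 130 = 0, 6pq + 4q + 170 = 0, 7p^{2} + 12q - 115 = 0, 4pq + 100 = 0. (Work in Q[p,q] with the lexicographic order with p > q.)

{(5, -5)}

Compute a lex Gröbner basis by Buchberger's algorithm.
f_1 = -4pq - 6q - 130, LT = pq.
f_2 = 6pq + 4q + 170, LT = pq.
f_3 = 7p^{2} + 12q - 115, LT = p^{2}.
f_4 = 4pq + 100, LT = pq.

S(f_1,f_2): lcm = pq. S = \tfrac{5}{6}q + \tfrac{25}{6}.
  leading term q: no divisor's leading term divides it; move \tfrac{5}{6}q to the remainder.
  leading term 1: no divisor's leading term divides it; move \tfrac{25}{6} to the remainder.
  remainder \tfrac{5}{6}q + \tfrac{25}{6} ≠ 0; add h_5 = \tfrac{5}{6}q + \tfrac{25}{6} to the basis.

S(f_1,f_3): lcm = p^{2}q. S = \tfrac{3}{2}pq + \tfrac{65}{2}p - \tfrac{12}{7}q^{2} + \tfrac{115}{7}q.
  leading term pq: subtract (-\tfrac{3}{8})·f_1 from \tfrac{3}{2}pq + \tfrac{65}{2}p - \tfrac{12}{7}q^{2} + \tfrac{115}{7}q → \tfrac{65}{2}p - \tfrac{12}{7}q^{2} + \tfrac{397}{28}q - \tfrac{195}{4}
  leading term p: no divisor's leading term divides it; move \tfrac{65}{2}p to the remainder.
  leading term q^{2}: subtract (-\tfrac{72}{35}q)·h_5 from -\tfrac{12}{7}q^{2} + \tfrac{397}{28}q - \tfrac{195}{4} → \tfrac{91}{4}q - \tfrac{195}{4}
  leading term q: subtract (\tfrac{273}{10})·h_5 from \tfrac{91}{4}q - \tfrac{195}{4} → -\tfrac{325}{2}
  leading term 1: no divisor's leading term divides it; move -\tfrac{325}{2} to the remainder.
  remainder \tfrac{65}{2}p - \tfrac{325}{2} ≠ 0; add h_6 = \tfrac{65}{2}p - \tfrac{325}{2} to the basis.

The other S-polynomials (S(f_1,f_4), S(f_2,f_3), S(f_2,f_4), S(f_3,f_4), S(f_1,h_5), S(f_2,h_5), S(f_3,h_5), S(f_4,h_5), S(f_1,h_6), S(f_2,h_6), S(f_3,h_6), S(f_4,h_6), S(h_5,h_6)) all reduce to 0 modulo the current basis, so we have a Gröbner basis.
Inter-reduce: drop elements whose leading term is divisible by another's, tail-reduce, and make monic.
Reduced Gröbner basis: {p - 5, q + 5}.

Since the basis is lex-ordered, q + 5 is univariate in q. Its roots are {-5}. Back-substituting each root into the other basis elements fixes the other coordinates.
  q = -5: the earlier basis element becomes p - 5 = 0, giving p = 5 — point (5, -5).
Each listed point satisfies every original equation (direct substitution).
A lex Gröbner basis triangularizes the system, enabling back-substitution.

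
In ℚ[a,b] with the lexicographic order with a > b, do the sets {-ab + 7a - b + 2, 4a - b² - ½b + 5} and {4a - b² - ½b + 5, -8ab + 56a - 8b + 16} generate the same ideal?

Two ideals are equal iff their reduced Gröbner bases coincide (the reduced basis is unique for a fixed ordering).
Buchberger on the first generating set:
f_1 = -ab + 7a - b + 2, LT = ab.
f_2 = 4a - b² - ½b + 5, LT = a.

S(f_1,f_2): lcm = ab. S = -7a + ¼b³ + ⅛b² - ¼b - 2.
  leading term a: subtract (-7/4)·f_2 from -7a + ¼b³ + ⅛b² - ¼b - 2 → ¼b³ - 13/8b² - 9/8b + 27/4
  leading term b³: no divisor's leading term divides it; move ¼b³ to the remainder.
  leading term b²: no divisor's leading term divides it; move -13/8b² to the remainder.
  leading term b: no divisor's leading term divides it; move -9/8b to the remainder.
  leading term 1: no divisor's leading term divides it; move 27/4 to the remainder.
  remainder ¼b³ - 13/8b² - 9/8b + 27/4 ≠ 0; add g_3 = ¼b³ - 13/8b² - 9/8b + 27/4 to the basis.

The other S-polynomials (S(f_1,g_3), S(f_2,g_3)) all reduce to 0 modulo the current basis, so we have a Gröbner basis.
Inter-reduce: drop elements whose leading term is divisible by another's, tail-reduce, and make monic.
Reduced Gröbner basis: {a - ¼b² - ⅛b + 5/4, b³ - 13/2b² - 9/2b + 27}.

Buchberger on the second generating set:
h_1 = 4a - b² - ½b + 5, LT = a.
h_2 = -8ab + 56a - 8b + 16, LT = ab.

S(h_1,h_2): lcm = ab. S = 7a - ¼b³ - ⅛b² + ¼b + 2.
  leading term a: subtract (7/4)·h_1 from 7a - ¼b³ - ⅛b² + ¼b + 2 → -¼b³ + 13/8b² + 9/8b - 27/4
  leading term b³: no divisor's leading term divides it; move -¼b³ to the remainder.
  leading term b²: no divisor's leading term divides it; move 13/8b² to the remainder.
  leading term b: no divisor's leading term divides it; move 9/8b to the remainder.
  leading term 1: no divisor's leading term divides it; move -27/4 to the remainder.
  remainder -¼b³ + 13/8b² + 9/8b - 27/4 ≠ 0; add k_3 = -¼b³ + 13/8b² + 9/8b - 27/4 to the basis.

The other S-polynomials (S(h_1,k_3), S(h_2,k_3)) all reduce to 0 modulo the current basis, so we have a Gröbner basis.
Inter-reduce: drop elements whose leading term is divisible by another's, tail-reduce, and make monic.
Reduced Gröbner basis: {a - ¼b² - ⅛b + 5/4, b³ - 13/2b² - 9/2b + 27}.

The two bases agree; hence the ideals are identical.
The same test decides containment: I ⊆ J iff every generator of I reduces to 0 modulo a Gröbner basis of J.

Yes, the ideals are equal.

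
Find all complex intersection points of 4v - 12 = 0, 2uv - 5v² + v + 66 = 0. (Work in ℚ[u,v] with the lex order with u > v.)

Compute a lex Gröbner basis by Buchberger's algorithm.
f_1 = 4v - 12, LT = v.
f_2 = 2uv - 5v² + v + 66, LT = uv.

S(f_1,f_2): lcm = uv. S = -3u + 5/2v² - ½v - 33.
  reduce S modulo (f_1, f_2):
  remainder -3u - 12 ≠ 0; add h_3 = -3u - 12 to the basis.

The other S-polynomials (S(f_1,h_3), S(f_2,h_3)) all reduce to 0 modulo the current basis, so we have a Gröbner basis.
Inter-reduce: drop elements whose leading term is divisible by another's, tail-reduce, and make monic.
Reduced Gröbner basis: {u + 4, v - 3}.

Elimination: the polynomial v - 3 lies in the elimination ideal for v, so v ∈ {3}. For each such v, the remaining basis elements (now univariate) give the rest of the solution.
  v = 3: the earlier basis element becomes u + 4 = 0, giving u = -4 — point (-4, 3).

{(-4, 3)}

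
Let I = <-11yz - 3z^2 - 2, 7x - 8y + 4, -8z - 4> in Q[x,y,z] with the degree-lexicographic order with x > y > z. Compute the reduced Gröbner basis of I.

G = {x, y - 1/2, z + 1/2}

f_1 = -11yz - 3z^2 - 2, LT = yz.
f_2 = 7x - 8y + 4, LT = x.
f_3 = -8z - 4, LT = z.

S(f_1,f_3): lcm = yz. S = 3/11z^2 - 1/2y + 2/11.
  leading term z^2: subtract (-3/88z)·f_3 from 3/11z^2 - 1/2y + 2/11 → -1/2y - 3/22z + 2/11
  leading term y: no divisor's leading term divides it; move -1/2y to the remainder.
  leading term z: subtract (3/176)·f_3 from -3/22z + 2/11 → 1/4
  leading term 1: no divisor's leading term divides it; move 1/4 to the remainder.
  remainder -1/2y + 1/4 ≠ 0; add g_4 = -1/2y + 1/4 to the basis.

The other S-polynomials (S(f_1,f_2), S(f_2,f_3), S(f_1,g_4), S(f_2,g_4), S(f_3,g_4)) all reduce to 0 modulo the current basis, so we have a Gröbner basis.
Inter-reduce: drop elements whose leading term is divisible by another's, tail-reduce, and make monic.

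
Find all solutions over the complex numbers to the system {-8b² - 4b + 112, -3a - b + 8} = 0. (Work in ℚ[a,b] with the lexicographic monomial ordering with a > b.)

Compute a lex Gröbner basis by Buchberger's algorithm.
f_1 = -8b² - 4b + 112, LT = b².
f_2 = -3a - b + 8, LT = a.

The S-polynomials (S(f_1,f_2)) all reduce to 0 modulo the current basis, so we have a Gröbner basis.
Inter-reduce: drop elements whose leading term is divisible by another's, tail-reduce, and make monic.
Reduced Gröbner basis: {a + ⅓b - 8/3, b² + ½b - 14}.

Since the basis is lex-ordered, b² + ½b - 14 is univariate in b. Its roots are {-4, 7/2}. Back-substituting each root into the other basis elements fixes the other coordinates.
  b = -4: the earlier basis element becomes a - 4 = 0, giving a = 4 — point (4, -4).
  b = 7/2: the earlier basis element becomes a - 3/2 = 0, giving a = 3/2 — point (3/2, 7/2).

{(4, -4), (3/2, 7/2)}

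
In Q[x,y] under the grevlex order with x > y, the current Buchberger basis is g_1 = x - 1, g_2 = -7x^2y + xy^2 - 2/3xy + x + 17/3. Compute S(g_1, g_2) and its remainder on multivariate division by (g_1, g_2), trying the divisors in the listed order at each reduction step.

S(g_1, g_2) = 1/7xy^2 - 23/21xy + 1/7x + 17/21; remainder on division = 1/7y^2 - 23/21y + 20/21.

lcm(LM(g_1), LM(g_2)) = x^2y.
S = (lcm/LT(g_1))·g_1 − (lcm/LT(g_2))·g_2 = 1/7xy^2 - 23/21xy + 1/7x + 17/21.
Reduce S modulo (g_1, g_2) in that order:
  leading term xy^2: subtract (1/7y^2)·g_1 from 1/7xy^2 - 23/21xy + 1/7x + 17/21 → -23/21xy + 1/7y^2 + 1/7x + 17/21
  leading term xy: subtract (-23/21y)·g_1 from -23/21xy + 1/7y^2 + 1/7x + 17/21 → 1/7y^2 + 1/7x - 23/21y + 17/21
  leading term y^2: no divisor's leading term divides it; move 1/7y^2 to the remainder.
  leading term x: subtract (1/7)·g_1 from 1/7x - 23/21y + 17/21 → -23/21y + 20/21
  leading term y: no divisor's leading term divides it; move -23/21y to the remainder.
  leading term 1: no divisor's leading term divides it; move 20/21 to the remainder.
The remainder 1/7y^2 - 23/21y + 20/21 is nonzero, so it would be added as the next basis element.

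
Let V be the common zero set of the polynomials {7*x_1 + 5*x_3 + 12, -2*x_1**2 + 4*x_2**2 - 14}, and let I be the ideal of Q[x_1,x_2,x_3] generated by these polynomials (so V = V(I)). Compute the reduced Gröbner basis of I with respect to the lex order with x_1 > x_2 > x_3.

The reduced Gröbner basis is the canonical form of the ideal for this ordering.

f_1 = 7*x_1 + 5*x_3 + 12, LT = x_1.
f_2 = -2*x_1**2 + 4*x_2**2 - 14, LT = x_1**2.

S(f_1,f_2): lcm = x_1**2. S = 5/7*x_1*x_3 + 12/7*x_1 + 2*x_2**2 - 7.
  leading term x_1*x_3: subtract (5/49*x_3)·f_1 from 5/7*x_1*x_3 + 12/7*x_1 + 2*x_2**2 - 7 → 12/7*x_1 + 2*x_2**2 - 25/49*x_3**2 - 60/49*x_3 - 7
  leading term x_1: subtract (12/49)·f_1 from 12/7*x_1 + 2*x_2**2 - 25/49*x_3**2 - 60/49*x_3 - 7 → 2*x_2**2 - 25/49*x_3**2 - 120/49*x_3 - 487/49
  leading term x_2**2: no divisor's leading term divides it; move 2*x_2**2 to the remainder.
  leading term x_3**2: no divisor's leading term divides it; move -25/49*x_3**2 to the remainder.
  leading term x_3: no divisor's leading term divides it; move -120/49*x_3 to the remainder.
  leading term 1: no divisor's leading term divides it; move -487/49 to the remainder.
  remainder 2*x_2**2 - 25/49*x_3**2 - 120/49*x_3 - 487/49 ≠ 0; add g_3 = 2*x_2**2 - 25/49*x_3**2 - 120/49*x_3 - 487/49 to the basis.

The other S-polynomials (S(f_1,g_3), S(f_2,g_3)) all reduce to 0 modulo the current basis, so we have a Gröbner basis.
Inter-reduce: drop elements whose leading term is divisible by another's, tail-reduce, and make monic.

G = {x_1 + 5/7*x_3 + 12/7, x_2**2 - 25/98*x_3**2 - 60/49*x_3 - 487/98}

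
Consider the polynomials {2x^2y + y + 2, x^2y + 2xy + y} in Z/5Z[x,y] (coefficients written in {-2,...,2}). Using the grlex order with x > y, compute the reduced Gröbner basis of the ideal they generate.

f_1 = 2x^2y + y + 2, LT = x^2y.
f_2 = x^2y + 2xy + y, LT = x^2y.

S(f_1,f_2): lcm = x^2y. S = -2xy + 2y + 1.
  leading term xy: no divisor's leading term divides it; move -2xy to the remainder.
  leading term y: no divisor's leading term divides it; move 2y to the remainder.
  leading term 1: no divisor's leading term divides it; move 1 to the remainder.
  remainder -2xy + 2y + 1 ≠ 0; add g_3 = -2xy + 2y + 1 to the basis.

S(f_1,g_3): lcm = x^2y. S = xy - 2x - 2y + 1.
  leading term xy: subtract (2)·g_3 from xy - 2x - 2y + 1 → -2x - y - 1
  leading term x: no divisor's leading term divides it; move -2x to the remainder.
  leading term y: no divisor's leading term divides it; move -y to the remainder.
  leading term 1: no divisor's leading term divides it; move -1 to the remainder.
  remainder -2x - y - 1 ≠ 0; add g_4 = -2x - y - 1 to the basis.

S(f_1,g_4): lcm = x^2y. S = 2xy^2 + 2xy - 2y + 1.
  leading term xy^2: subtract (-y)·g_3 from 2xy^2 + 2xy - 2y + 1 → 2xy + 2y^2 - y + 1
  leading term xy: subtract (-1)·g_3 from 2xy + 2y^2 - y + 1 → 2y^2 + y + 2
  leading term y^2: no divisor's leading term divides it; move 2y^2 to the remainder.
  leading term y: no divisor's leading term divides it; move y to the remainder.
  leading term 1: no divisor's leading term divides it; move 2 to the remainder.
  remainder 2y^2 + y + 2 ≠ 0; add g_5 = 2y^2 + y + 2 to the basis.

The other S-polynomials (S(f_2,g_3), S(f_2,g_4), S(g_3,g_4), S(f_1,g_5), S(f_2,g_5), S(g_3,g_5), S(g_4,g_5)) all reduce to 0 modulo the current basis, so we have a Gröbner basis.
Inter-reduce: drop elements whose leading term is divisible by another's, tail-reduce, and make monic.

G = {y^2 - 2y + 1, x - 2y - 2}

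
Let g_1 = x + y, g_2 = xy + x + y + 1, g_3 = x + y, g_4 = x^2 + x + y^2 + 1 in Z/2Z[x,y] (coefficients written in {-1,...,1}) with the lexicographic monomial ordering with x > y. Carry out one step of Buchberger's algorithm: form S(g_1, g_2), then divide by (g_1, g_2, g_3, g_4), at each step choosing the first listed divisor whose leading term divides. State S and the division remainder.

lcm(LM(g_1), LM(g_2)) = xy.
S = (lcm/LT(g_1))·g_1 − (lcm/LT(g_2))·g_2 = x + y^2 + y + 1.
Reduce S modulo (g_1, g_2, g_3, g_4) in that order:
  leading term x: subtract (1)·g_1 from x + y^2 + y + 1 → y^2 + 1
  leading term y^2: no divisor's leading term divides it; move y^2 to the remainder.
  leading term 1: no divisor's leading term divides it; move 1 to the remainder.
The remainder y^2 + 1 is nonzero, so it would be added as the next basis element.
This is the inner loop of Buchberger's algorithm — each nonzero remainder becomes a new basis element.

S(g_1, g_2) = x + y^2 + y + 1; remainder on division = y^2 + 1.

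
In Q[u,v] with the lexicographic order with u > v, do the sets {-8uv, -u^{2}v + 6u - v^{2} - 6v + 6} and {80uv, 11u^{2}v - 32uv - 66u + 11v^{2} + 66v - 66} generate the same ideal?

For a fixed monomial order, each ideal has a unique reduced Gröbner basis; comparing bases decides equality.
Buchberger on the first generating set:
f_1 = -8uv, LT = uv.
f_2 = -u^{2}v + 6u - v^{2} - 6v + 6, LT = u^{2}v.

S(f_1,f_2): lcm = u^{2}v. S = 6u - v^{2} - 6v + 6.
  leading term u: no divisor's leading term divides it; move 6u to the remainder.
  leading term v^{2}: no divisor's leading term divides it; move -v^{2} to the remainder.
  leading term v: no divisor's leading term divides it; move -6v to the remainder.
  leading term 1: no divisor's leading term divides it; move 6 to the remainder.
  remainder 6u - v^{2} - 6v + 6 ≠ 0; add g_3 = 6u - v^{2} - 6v + 6 to the basis.

S(f_1,g_3): lcm = uv. S = \tfrac{1}{6}v^{3} + v^{2} - v.
  leading term v^{3}: no divisor's leading term divides it; move \tfrac{1}{6}v^{3} to the remainder.
  leading term v^{2}: no divisor's leading term divides it; move v^{2} to the remainder.
  leading term v: no divisor's leading term divides it; move -v to the remainder.
  remainder \tfrac{1}{6}v^{3} + v^{2} - v ≠ 0; add g_4 = \tfrac{1}{6}v^{3} + v^{2} - v to the basis.

S(f_2,g_3): lcm = u^{2}v. S = \tfrac{1}{6}uv^{3} + uv^{2} - uv - 6u + v^{2} + 6v - 6.
  leading term uv^{3}: subtract (-\tfrac{1}{48}v^{2})·f_1 from \tfrac{1}{6}uv^{3} + uv^{2} - uv - 6u + v^{2} + 6v - 6 → uv^{2} - uv - 6u + v^{2} + 6v - 6
  leading term uv^{2}: subtract (-\tfrac{1}{8}v)·f_1 from uv^{2} - uv - 6u + v^{2} + 6v - 6 → -uv - 6u + v^{2} + 6v - 6
  leading term uv: subtract (\tfrac{1}{8})·f_1 from -uv - 6u + v^{2} + 6v - 6 → -6u + v^{2} + 6v - 6
  leading term u: subtract (-1)·g_3 from -6u + v^{2} + 6v - 6 → 0
  remainder 0.

S(f_1,g_4): lcm = uv^{3}. S = -6uv^{2} + 6uv.
  leading term uv^{2}: subtract (\tfrac{3}{4}v)·f_1 from -6uv^{2} + 6uv → 6uv
  leading term uv: subtract (-\tfrac{3}{4})·f_1 from 6uv → 0
  remainder 0.

S(f_2,g_4): lcm = u^{2}v^{3}. S = -6u^{2}v^{2} + 6u^{2}v - 6uv^{2} + v^{4} + 6v^{3} - 6v^{2}.
  leading term u^{2}v^{2}: subtract (\tfrac{3}{4}uv)·f_1 from -6u^{2}v^{2} + 6u^{2}v - 6uv^{2} + v^{4} + 6v^{3} - 6v^{2} → 6u^{2}v - 6uv^{2} + v^{4} + 6v^{3} - 6v^{2}
  leading term u^{2}v: subtract (-\tfrac{3}{4}u)·f_1 from 6u^{2}v - 6uv^{2} + v^{4} + 6v^{3} - 6v^{2} → -6uv^{2} + v^{4} + 6v^{3} - 6v^{2}
  leading term uv^{2}: subtract (\tfrac{3}{4}v)·f_1 from -6uv^{2} + v^{4} + 6v^{3} - 6v^{2} → v^{4} + 6v^{3} - 6v^{2}
  leading term v^{4}: subtract (6v)·g_4 from v^{4} + 6v^{3} - 6v^{2} → 0
  remainder 0.

S(g_3,g_4): leading monomials are coprime, so the S-polynomial reduces to 0 (Buchberger's first criterion).
Every S-polynomial of the final basis reduces to 0, so we have a Gröbner basis.
Inter-reduce: drop elements whose leading term is divisible by another's, tail-reduce, and make monic.
Reduced Gröbner basis: {u - \tfrac{1}{6}v^{2} - v + 1, v^{3} + 6v^{2} - 6v}.

Buchberger on the second generating set:
h_1 = 80uv, LT = uv.
h_2 = 11u^{2}v - 32uv - 66u + 11v^{2} + 66v - 66, LT = u^{2}v.

S(h_1,h_2): lcm = u^{2}v. S = \tfrac{32}{11}uv + 6u - v^{2} - 6v + 6.
  leading term uv: subtract (\tfrac{2}{55})·h_1 from \tfrac{32}{11}uv + 6u - v^{2} - 6v + 6 → 6u - v^{2} - 6v + 6
  leading term u: no divisor's leading term divides it; move 6u to the remainder.
  leading term v^{2}: no divisor's leading term divides it; move -v^{2} to the remainder.
  leading term v: no divisor's leading term divides it; move -6v to the remainder.
  leading term 1: no divisor's leading term divides it; move 6 to the remainder.
  remainder 6u - v^{2} - 6v + 6 ≠ 0; add k_3 = 6u - v^{2} - 6v + 6 to the basis.

S(h_1,k_3): lcm = uv. S = \tfrac{1}{6}v^{3} + v^{2} - v.
  leading term v^{3}: no divisor's leading term divides it; move \tfrac{1}{6}v^{3} to the remainder.
  leading term v^{2}: no divisor's leading term divides it; move v^{2} to the remainder.
  leading term v: no divisor's leading term divides it; move -v to the remainder.
  remainder \tfrac{1}{6}v^{3} + v^{2} - v ≠ 0; add k_4 = \tfrac{1}{6}v^{3} + v^{2} - v to the basis.

S(h_2,k_3): lcm = u^{2}v. S = \tfrac{1}{6}uv^{3} + uv^{2} - \tfrac{43}{11}uv - 6u + v^{2} + 6v - 6.
  leading term uv^{3}: subtract (\tfrac{1}{480}v^{2})·h_1 from \tfrac{1}{6}uv^{3} + uv^{2} - \tfrac{43}{11}uv - 6u + v^{2} + 6v - 6 → uv^{2} - \tfrac{43}{11}uv - 6u + v^{2} + 6v - 6
  leading term uv^{2}: subtract (\tfrac{1}{80}v)·h_1 from uv^{2} - \tfrac{43}{11}uv - 6u + v^{2} + 6v - 6 → -\tfrac{43}{11}uv - 6u + v^{2} + 6v - 6
  leading term uv: subtract (-\tfrac{43}{880})·h_1 from -\tfrac{43}{11}uv - 6u + v^{2} + 6v - 6 → -6u + v^{2} + 6v - 6
  leading term u: subtract (-1)·k_3 from -6u + v^{2} + 6v - 6 → 0
  remainder 0.

S(h_1,k_4): lcm = uv^{3}. S = -6uv^{2} + 6uv.
  leading term uv^{2}: subtract (-\tfrac{3}{40}v)·h_1 from -6uv^{2} + 6uv → 6uv
  leading term uv: subtract (\tfrac{3}{40})·h_1 from 6uv → 0
  remainder 0.

S(h_2,k_4): lcm = u^{2}v^{3}. S = -6u^{2}v^{2} + 6u^{2}v - \tfrac{32}{11}uv^{3} - 6uv^{2} + v^{4} + 6v^{3} - 6v^{2}.
  leading term u^{2}v^{2}: subtract (-\tfrac{3}{40}uv)·h_1 from -6u^{2}v^{2} + 6u^{2}v - \tfrac{32}{11}uv^{3} - 6uv^{2} + v^{4} + 6v^{3} - 6v^{2} → 6u^{2}v - \tfrac{32}{11}uv^{3} - 6uv^{2} + v^{4} + 6v^{3} - 6v^{2}
  leading term u^{2}v: subtract (\tfrac{3}{40}u)·h_1 from 6u^{2}v - \tfrac{32}{11}uv^{3} - 6uv^{2} + v^{4} + 6v^{3} - 6v^{2} → -\tfrac{32}{11}uv^{3} - 6uv^{2} + v^{4} + 6v^{3} - 6v^{2}
  leading term uv^{3}: subtract (-\tfrac{2}{55}v^{2})·h_1 from -\tfrac{32}{11}uv^{3} - 6uv^{2} + v^{4} + 6v^{3} - 6v^{2} → -6uv^{2} + v^{4} + 6v^{3} - 6v^{2}
  leading term uv^{2}: subtract (-\tfrac{3}{40}v)·h_1 from -6uv^{2} + v^{4} + 6v^{3} - 6v^{2} → v^{4} + 6v^{3} - 6v^{2}
  leading term v^{4}: subtract (6v)·k_4 from v^{4} + 6v^{3} - 6v^{2} → 0
  remainder 0.

S(k_3,k_4): leading monomials are coprime, so the S-polynomial reduces to 0 (Buchberger's first criterion).
Every S-polynomial of the final basis reduces to 0, so we have a Gröbner basis.
Inter-reduce: drop elements whose leading term is divisible by another's, tail-reduce, and make monic.
Reduced Gröbner basis: {u - \tfrac{1}{6}v^{2} - v + 1, v^{3} + 6v^{2} - 6v}.

These coincide, so the ideals are equal.

Yes, the ideals are equal.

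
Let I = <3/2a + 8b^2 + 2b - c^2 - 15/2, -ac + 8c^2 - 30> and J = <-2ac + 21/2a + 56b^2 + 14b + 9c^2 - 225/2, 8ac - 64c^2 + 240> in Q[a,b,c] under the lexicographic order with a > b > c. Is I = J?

Yes, the ideals are equal.

Two ideals are equal iff their reduced Gröbner bases coincide (the reduced basis is unique for a fixed ordering).
Buchberger on the first generating set:
f_1 = 3/2a + 8b^2 + 2b - c^2 - 15/2, LT = a.
f_2 = -ac + 8c^2 - 30, LT = ac.

S(f_1,f_2): lcm = ac. S = 16/3b^2c + 4/3bc - 2/3c^3 + 8c^2 - 5c - 30.
  leading term b^2c: no divisor's leading term divides it; move 16/3b^2c to the remainder.
  leading term bc: no divisor's leading term divides it; move 4/3bc to the remainder.
  leading term c^3: no divisor's leading term divides it; move -2/3c^3 to the remainder.
  leading term c^2: no divisor's leading term divides it; move 8c^2 to the remainder.
  leading term c: no divisor's leading term divides it; move -5c to the remainder.
  leading term 1: no divisor's leading term divides it; move -30 to the remainder.
  remainder 16/3b^2c + 4/3bc - 2/3c^3 + 8c^2 - 5c - 30 ≠ 0; add g_3 = 16/3b^2c + 4/3bc - 2/3c^3 + 8c^2 - 5c - 30 to the basis.

The other S-polynomials (S(f_1,g_3), S(f_2,g_3)) all reduce to 0 modulo the current basis, so we have a Gröbner basis.
Inter-reduce: drop elements whose leading term is divisible by another's, tail-reduce, and make monic.
Reduced Gröbner basis: {a + 16/3b^2 + 4/3b - 2/3c^2 - 5, b^2c + 1/4bc - 1/8c^3 + 3/2c^2 - 15/16c - 45/8}.

Buchberger on the second generating set:
h_1 = -2ac + 21/2a + 56b^2 + 14b + 9c^2 - 225/2, LT = ac.
h_2 = 8ac - 64c^2 + 240, LT = ac.

S(h_1,h_2): lcm = ac. S = -21/4a - 28b^2 - 7b + 7/2c^2 + 105/4.
  leading term a: no divisor's leading term divides it; move -21/4a to the remainder.
  leading term b^2: no divisor's leading term divides it; move -28b^2 to the remainder.
  leading term b: no divisor's leading term divides it; move -7b to the remainder.
  leading term c^2: no divisor's leading term divides it; move 7/2c^2 to the remainder.
  leading term 1: no divisor's leading term divides it; move 105/4 to the remainder.
  remainder -21/4a - 28b^2 - 7b + 7/2c^2 + 105/4 ≠ 0; add k_3 = -21/4a - 28b^2 - 7b + 7/2c^2 + 105/4 to the basis.

S(h_1,k_3): lcm = ac. S = -21/4a - 16/3b^2c - 28b^2 - 4/3bc - 7b + 2/3c^3 - 9/2c^2 + 5c + 225/4.
  leading term a: subtract (1)·k_3 from -21/4a - 16/3b^2c - 28b^2 - 4/3bc - 7b + 2/3c^3 - 9/2c^2 + 5c + 225/4 → -16/3b^2c - 4/3bc + 2/3c^3 - 8c^2 + 5c + 30
  leading term b^2c: no divisor's leading term divides it; move -16/3b^2c to the remainder.
  leading term bc: no divisor's leading term divides it; move -4/3bc to the remainder.
  leading term c^3: no divisor's leading term divides it; move 2/3c^3 to the remainder.
  leading term c^2: no divisor's leading term divides it; move -8c^2 to the remainder.
  leading term c: no divisor's leading term divides it; move 5c to the remainder.
  leading term 1: no divisor's leading term divides it; move 30 to the remainder.
  remainder -16/3b^2c - 4/3bc + 2/3c^3 - 8c^2 + 5c + 30 ≠ 0; add k_4 = -16/3b^2c - 4/3bc + 2/3c^3 - 8c^2 + 5c + 30 to the basis.

The other S-polynomials (S(h_2,k_3), S(h_1,k_4), S(h_2,k_4), S(k_3,k_4)) all reduce to 0 modulo the current basis, so we have a Gröbner basis.
Inter-reduce: drop elements whose leading term is divisible by another's, tail-reduce, and make monic.
Reduced Gröbner basis: {a + 16/3b^2 + 4/3b - 2/3c^2 - 5, b^2c + 1/4bc - 1/8c^3 + 3/2c^2 - 15/16c - 45/8}.

Same reduced basis, so the two generating sets span the same ideal.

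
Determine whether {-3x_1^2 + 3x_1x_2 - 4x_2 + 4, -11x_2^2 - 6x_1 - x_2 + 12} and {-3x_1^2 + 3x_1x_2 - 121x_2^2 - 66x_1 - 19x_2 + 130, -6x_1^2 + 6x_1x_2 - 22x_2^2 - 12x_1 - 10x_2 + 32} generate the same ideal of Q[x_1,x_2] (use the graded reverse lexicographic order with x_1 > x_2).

No, the ideals differ.

For a fixed monomial order, each ideal has a unique reduced Gröbner basis; comparing bases decides equality.
Buchberger on the first generating set:
f_1 = -3x_1^2 + 3x_1x_2 - 4x_2 + 4, LT = x_1^2.
f_2 = -11x_2^2 - 6x_1 - x_2 + 12, LT = x_2^2.

The S-polynomials (S(f_1,f_2)) all reduce to 0 modulo the current basis, so we have a Gröbner basis.
Inter-reduce: drop elements whose leading term is divisible by another's, tail-reduce, and make monic.
Reduced Gröbner basis: {x_1^2 - x_1x_2 + 4/3x_2 - 4/3, x_2^2 + 6/11x_1 + 1/11x_2 - 12/11}.

Buchberger on the second generating set:
h_1 = -3x_1^2 + 3x_1x_2 - 121x_2^2 - 66x_1 - 19x_2 + 130, LT = x_1^2.
h_2 = -6x_1^2 + 6x_1x_2 - 22x_2^2 - 12x_1 - 10x_2 + 32, LT = x_1^2.

S(h_1,h_2): lcm = x_1^2. S = 110/3x_2^2 + 20x_1 + 14/3x_2 - 38.
  reduce S modulo (h_1, h_2):
  remainder 110/3x_2^2 + 20x_1 + 14/3x_2 - 38 ≠ 0; add k_3 = 110/3x_2^2 + 20x_1 + 14/3x_2 - 38 to the basis.

The other S-polynomials (S(h_1,k_3), S(h_2,k_3)) all reduce to 0 modulo the current basis, so we have a Gröbner basis.
Inter-reduce: drop elements whose leading term is divisible by another's, tail-reduce, and make monic.
Reduced Gröbner basis: {x_1^2 - x_1x_2 + 6/5x_2 - 23/15, x_2^2 + 6/11x_1 + 7/55x_2 - 57/55}.

Since the reduced bases disagree, the two ideals are not the same.
The same test decides containment: I ⊆ J iff every generator of I reduces to 0 modulo a Gröbner basis of J.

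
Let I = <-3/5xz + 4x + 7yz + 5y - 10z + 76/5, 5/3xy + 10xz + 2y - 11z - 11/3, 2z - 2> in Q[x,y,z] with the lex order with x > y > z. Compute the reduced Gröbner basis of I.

f_1 = -3/5xz + 4x + 7yz + 5y - 10z + 76/5, LT = xz.
f_2 = 5/3xy + 10xz + 2y - 11z - 11/3, LT = xy.
f_3 = 2z - 2, LT = z.

S(f_1,f_2): lcm = xyz. S = -20/3xy - 6xz^2 - 35/3y^2z - 25/3y^2 + 232/15yz - 76/3y + 33/5z^2 + 11/5z.
  leading term xy: subtract (-4)·f_2 from -20/3xy - 6xz^2 - 35/3y^2z - 25/3y^2 + 232/15yz - 76/3y + 33/5z^2 + 11/5z → -6xz^2 + 40xz - 35/3y^2z - 25/3y^2 + 232/15yz - 52/3y + 33/5z^2 - 209/5z - 44/3
  leading term xz^2: subtract (10z)·f_1 from -6xz^2 + 40xz - 35/3y^2z - 25/3y^2 + 232/15yz - 52/3y + 33/5z^2 - 209/5z - 44/3 → -35/3y^2z - 25/3y^2 - 70yz^2 - 518/15yz - 52/3y + 533/5z^2 - 969/5z - 44/3
  leading term y^2z: subtract (-35/6y^2)·f_3 from -35/3y^2z - 25/3y^2 - 70yz^2 - 518/15yz - 52/3y + 533/5z^2 - 969/5z - 44/3 → -20y^2 - 70yz^2 - 518/15yz - 52/3y + 533/5z^2 - 969/5z - 44/3
  leading term y^2: no divisor's leading term divides it; move -20y^2 to the remainder.
  leading term yz^2: subtract (-35yz)·f_3 from -70yz^2 - 518/15yz - 52/3y + 533/5z^2 - 969/5z - 44/3 → -1568/15yz - 52/3y + 533/5z^2 - 969/5z - 44/3
  leading term yz: subtract (-784/15y)·f_3 from -1568/15yz - 52/3y + 533/5z^2 - 969/5z - 44/3 → -1828/15y + 533/5z^2 - 969/5z - 44/3
  leading term y: no divisor's leading term divides it; move -1828/15y to the remainder.
  leading term z^2: subtract (533/10z)·f_3 from 533/5z^2 - 969/5z - 44/3 → -436/5z - 44/3
  leading term z: subtract (-218/5)·f_3 from -436/5z - 44/3 → -1528/15
  leading term 1: no divisor's leading term divides it; move -1528/15 to the remainder.
  remainder -20y^2 - 1828/15y - 1528/15 ≠ 0; add g_4 = -20y^2 - 1828/15y - 1528/15 to the basis.

S(f_1,f_3): lcm = xz. S = -17/3x - 35/3yz - 25/3y + 50/3z - 76/3.
  leading term x: no divisor's leading term divides it; move -17/3x to the remainder.
  leading term yz: subtract (-35/6y)·f_3 from -35/3yz - 25/3y + 50/3z - 76/3 → -20y + 50/3z - 76/3
  leading term y: no divisor's leading term divides it; move -20y to the remainder.
  leading term z: subtract (25/3)·f_3 from 50/3z - 76/3 → -26/3
  leading term 1: no divisor's leading term divides it; move -26/3 to the remainder.
  remainder -17/3x - 20y - 26/3 ≠ 0; add g_5 = -17/3x - 20y - 26/3 to the basis.

The other S-polynomials (S(f_2,f_3), S(f_1,g_4), S(f_2,g_4), S(f_3,g_4), S(f_1,g_5), S(f_2,g_5), S(f_3,g_5), S(g_4,g_5)) all reduce to 0 modulo the current basis, so we have a Gröbner basis.
Inter-reduce: drop elements whose leading term is divisible by another's, tail-reduce, and make monic.

G = {x + 60/17y + 26/17, y^2 + 457/75y + 382/75, z - 1}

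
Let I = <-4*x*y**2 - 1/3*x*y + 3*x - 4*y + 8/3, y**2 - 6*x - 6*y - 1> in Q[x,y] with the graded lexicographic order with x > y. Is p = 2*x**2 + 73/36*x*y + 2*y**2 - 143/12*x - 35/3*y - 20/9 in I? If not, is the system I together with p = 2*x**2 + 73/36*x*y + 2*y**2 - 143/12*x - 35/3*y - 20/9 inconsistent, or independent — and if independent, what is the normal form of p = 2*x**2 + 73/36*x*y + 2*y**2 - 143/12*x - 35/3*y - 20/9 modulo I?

First compute the reduced Gröbner basis of I by Buchberger's algorithm.
f_1 = -4*x*y**2 - 1/3*x*y + 3*x - 4*y + 8/3, LT = x*y**2.
f_2 = y**2 - 6*x - 6*y - 1, LT = y**2.

S(f_1,f_2): lcm = x*y**2. S = 6*x**2 + 73/12*x*y + 1/4*x + y - 2/3.
  leading term x**2: no divisor's leading term divides it; move 6*x**2 to the remainder.
  leading term x*y: no divisor's leading term divides it; move 73/12*x*y to the remainder.
  leading term x: no divisor's leading term divides it; move 1/4*x to the remainder.
  leading term y: no divisor's leading term divides it; move y to the remainder.
  leading term 1: no divisor's leading term divides it; move -2/3 to the remainder.
  remainder 6*x**2 + 73/12*x*y + 1/4*x + y - 2/3 ≠ 0; add h_3 = 6*x**2 + 73/12*x*y + 1/4*x + y - 2/3 to the basis.

The other S-polynomials (S(f_1,h_3), S(f_2,h_3)) all reduce to 0 modulo the current basis, so we have a Gröbner basis.
Inter-reduce: drop elements whose leading term is divisible by another's, tail-reduce, and make monic.
Reduced Gröbner basis: {x**2 + 73/72*x*y + 1/24*x + 1/6*y - 1/9, y**2 - 6*x - 6*y - 1}.
Label its elements g_1 = x**2 + 73/72*x*y + 1/24*x + 1/6*y - 1/9, g_2 = y**2 - 6*x - 6*y - 1.

Reduce p = 2*x**2 + 73/36*x*y + 2*y**2 - 143/12*x - 35/3*y - 20/9 modulo G:
  leading term x**2: subtract (2)·g_1 from 2*x**2 + 73/36*x*y + 2*y**2 - 143/12*x - 35/3*y - 20/9 → 2*y**2 - 12*x - 12*y - 2
  leading term y**2: subtract (2)·g_2 from 2*y**2 - 12*x - 12*y - 2 → 0
  normal form = 0.
Since the normal form is 0, p ∈ I.

2*x**2 + 73/36*x*y + 2*y**2 - 143/12*x - 35/3*y - 20/9 lies in I (it reduces to 0).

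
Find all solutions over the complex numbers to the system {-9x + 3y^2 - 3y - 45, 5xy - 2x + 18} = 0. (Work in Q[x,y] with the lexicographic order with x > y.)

Compute a lex Gröbner basis by Buchberger's algorithm.
f_1 = -9x + 3y^2 - 3y - 45, LT = x.
f_2 = 5xy - 2x + 18, LT = xy.

S(f_1,f_2): lcm = xy. S = 2/5x - 1/3y^3 + 1/3y^2 + 5y - 18/5.
  leading term x: subtract (-2/45)·f_1 from 2/5x - 1/3y^3 + 1/3y^2 + 5y - 18/5 → -1/3y^3 + 7/15y^2 + 73/15y - 28/5
  leading term y^3: no divisor's leading term divides it; move -1/3y^3 to the remainder.
  leading term y^2: no divisor's leading term divides it; move 7/15y^2 to the remainder.
  leading term y: no divisor's leading term divides it; move 73/15y to the remainder.
  leading term 1: no divisor's leading term divides it; move -28/5 to the remainder.
  remainder -1/3y^3 + 7/15y^2 + 73/15y - 28/5 ≠ 0; add h_3 = -1/3y^3 + 7/15y^2 + 73/15y - 28/5 to the basis.

The other S-polynomials (S(f_1,h_3), S(f_2,h_3)) all reduce to 0 modulo the current basis, so we have a Gröbner basis.
Inter-reduce: drop elements whose leading term is divisible by another's, tail-reduce, and make monic.
Reduced Gröbner basis: {x - 1/3y^2 + 1/3y + 5, y^3 - 7/5y^2 - 73/5y + 84/5}.

The lex basis is triangular: the last element involves only y. Solving y^3 - 7/5y^2 - 73/5y + 84/5 = 0 gives y ∈ {4, -13/10 + sqrt(589)/10, -sqrt(589)/10 - 13/10}; substituting each value into the earlier elements determines the remaining variables.
  y = 4: the earlier basis element becomes x + 1 = 0, giving x = -1 — point (-1, 4).
  y = -13/10 + sqrt(589)/10: the earlier basis element becomes x + 51/25 + 3*sqrt(589)/25 = 0, giving x = -3*sqrt(589)/25 - 51/25 — point (-3*sqrt(589)/25 - 51/25, -13/10 + sqrt(589)/10).
  y = -sqrt(589)/10 - 13/10: the earlier basis element becomes x - 3*sqrt(589)/25 + 51/25 = 0, giving x = -51/25 + 3*sqrt(589)/25 — point (-51/25 + 3*sqrt(589)/25, -sqrt(589)/10 - 13/10).
Zero-dimensionality of the ideal guarantees finitely many solutions over ℂ.

{(-1, 4), (-3*sqrt(589)/25 - 51/25, -13/10 + sqrt(589)/10), (-51/25 + 3*sqrt(589)/25, -sqrt(589)/10 - 13/10)}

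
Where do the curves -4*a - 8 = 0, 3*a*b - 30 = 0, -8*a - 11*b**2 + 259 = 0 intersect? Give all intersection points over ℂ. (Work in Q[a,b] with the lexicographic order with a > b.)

{(-2, -5)}

Compute a lex Gröbner basis by Buchberger's algorithm.
f_1 = -4*a - 8, LT = a.
f_2 = 3*a*b - 30, LT = a*b.
f_3 = -8*a - 11*b**2 + 259, LT = a.

S(f_1,f_2): lcm = a*b. S = 2*b + 10.
  leading term b: no divisor's leading term divides it; move 2*b to the remainder.
  leading term 1: no divisor's leading term divides it; move 10 to the remainder.
  remainder 2*b + 10 ≠ 0; add h_4 = 2*b + 10 to the basis.

S(f_1,f_3): lcm = a. S = -11/8*b**2 + 275/8.
  leading term b**2: subtract (-11/16*b)·h_4 from -11/8*b**2 + 275/8 → 55/8*b + 275/8
  leading term b: subtract (55/16)·h_4 from 55/8*b + 275/8 → 0
  remainder 0.

S(f_2,f_3): lcm = a*b. S = -11/8*b**3 + 259/8*b - 10.
  leading term b**3: subtract (-11/16*b**2)·h_4 from -11/8*b**3 + 259/8*b - 10 → 55/8*b**2 + 259/8*b - 10
  leading term b**2: subtract (55/16*b)·h_4 from 55/8*b**2 + 259/8*b - 10 → -2*b - 10
  leading term b: subtract (-1)·h_4 from -2*b - 10 → 0
  remainder 0.

S(f_1,h_4): leading monomials are coprime, so the S-polynomial reduces to 0 (Buchberger's first criterion).
S(f_2,h_4): lcm = a*b. S = -5*a - 10.
  leading term a: subtract (5/4)·f_1 from -5*a - 10 → 0
  remainder 0.

S(f_3,h_4): leading monomials are coprime, so the S-polynomial reduces to 0 (Buchberger's first criterion).
Every S-polynomial of the final basis reduces to 0, so we have a Gröbner basis.
Inter-reduce: drop elements whose leading term is divisible by another's, tail-reduce, and make monic.
Reduced Gröbner basis: {a + 2, b + 5}.

Elimination: the polynomial b + 5 lies in the elimination ideal for b, so b ∈ {-5}. For each such b, the remaining basis elements (now univariate) give the rest of the solution.
  b = -5: the earlier basis element becomes a + 2 = 0, giving a = -2 — point (-2, -5).
A lex Gröbner basis triangularizes the system, enabling back-substitution.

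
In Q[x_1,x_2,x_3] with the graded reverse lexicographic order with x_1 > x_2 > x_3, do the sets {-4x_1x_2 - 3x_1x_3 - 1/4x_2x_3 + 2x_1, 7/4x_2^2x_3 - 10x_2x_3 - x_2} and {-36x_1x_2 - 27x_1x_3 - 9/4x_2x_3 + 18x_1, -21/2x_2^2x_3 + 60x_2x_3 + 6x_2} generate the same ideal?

Equality of ideals is decidable: compute both reduced Gröbner bases (unique for the ordering) and check whether they agree.
Buchberger on the first generating set:
f_1 = -4x_1x_2 - 3x_1x_3 - 1/4x_2x_3 + 2x_1, LT = x_1x_2.
f_2 = 7/4x_2^2x_3 - 10x_2x_3 - x_2, LT = x_2^2x_3.

S(f_1,f_2): lcm = x_1x_2^2x_3. S = 3/4x_1x_2x_3^2 + 1/16x_2^2x_3^2 + 73/14x_1x_2x_3 + 4/7x_1x_2.
  reduce S modulo (f_1, f_2):
  remainder -9/16x_1x_3^3 - 3/64x_2x_3^3 - 99/28x_1x_3^2 + 1/32x_2x_3^2 + 61/28x_1x_3 + 2/7x_1 ≠ 0; add g_3 = -9/16x_1x_3^3 - 3/64x_2x_3^3 - 99/28x_1x_3^2 + 1/32x_2x_3^2 + 61/28x_1x_3 + 2/7x_1 to the basis.

The other S-polynomials (S(f_1,g_3), S(f_2,g_3)) all reduce to 0 modulo the current basis, so we have a Gröbner basis.
Inter-reduce: drop elements whose leading term is divisible by another's, tail-reduce, and make monic.
Reduced Gröbner basis: {x_1x_3^3 + 1/12x_2x_3^3 + 44/7x_1x_3^2 - 1/18x_2x_3^2 - 244/63x_1x_3 - 32/63x_1, x_2^2x_3 - 40/7x_2x_3 - 4/7x_2, x_1x_2 + 3/4x_1x_3 + 1/16x_2x_3 - 1/2x_1}.

Buchberger on the second generating set:
h_1 = -36x_1x_2 - 27x_1x_3 - 9/4x_2x_3 + 18x_1, LT = x_1x_2.
h_2 = -21/2x_2^2x_3 + 60x_2x_3 + 6x_2, LT = x_2^2x_3.

S(h_1,h_2): lcm = x_1x_2^2x_3. S = 3/4x_1x_2x_3^2 + 1/16x_2^2x_3^2 + 73/14x_1x_2x_3 + 4/7x_1x_2.
  reduce S modulo (h_1, h_2):
  remainder -9/16x_1x_3^3 - 3/64x_2x_3^3 - 99/28x_1x_3^2 + 1/32x_2x_3^2 + 61/28x_1x_3 + 2/7x_1 ≠ 0; add k_3 = -9/16x_1x_3^3 - 3/64x_2x_3^3 - 99/28x_1x_3^2 + 1/32x_2x_3^2 + 61/28x_1x_3 + 2/7x_1 to the basis.

The other S-polynomials (S(h_1,k_3), S(h_2,k_3)) all reduce to 0 modulo the current basis, so we have a Gröbner basis.
Inter-reduce: drop elements whose leading term is divisible by another's, tail-reduce, and make monic.
Reduced Gröbner basis: {x_1x_3^3 + 1/12x_2x_3^3 + 44/7x_1x_3^2 - 1/18x_2x_3^2 - 244/63x_1x_3 - 32/63x_1, x_2^2x_3 - 40/7x_2x_3 - 4/7x_2, x_1x_2 + 3/4x_1x_3 + 1/16x_2x_3 - 1/2x_1}.

The two bases agree; hence the ideals are identical.
The choice of monomial ordering does not affect the verdict — as long as both bases are computed under the same ordering, their equality decides ideal equality.

Yes, the ideals are equal.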